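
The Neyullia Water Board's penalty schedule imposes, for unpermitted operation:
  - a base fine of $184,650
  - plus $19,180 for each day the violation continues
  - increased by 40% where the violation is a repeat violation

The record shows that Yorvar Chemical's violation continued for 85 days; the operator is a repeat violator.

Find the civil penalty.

Per-day component: 85 × $19,180 = $1,630,300
Base plus per-day: $184,650 + $1,630,300 = $1,814,950
Enhancement: 40% of $1,814,950 = $725,980
Enhanced fine: $1,814,950 + $725,980 = $2,540,930

$2,540,930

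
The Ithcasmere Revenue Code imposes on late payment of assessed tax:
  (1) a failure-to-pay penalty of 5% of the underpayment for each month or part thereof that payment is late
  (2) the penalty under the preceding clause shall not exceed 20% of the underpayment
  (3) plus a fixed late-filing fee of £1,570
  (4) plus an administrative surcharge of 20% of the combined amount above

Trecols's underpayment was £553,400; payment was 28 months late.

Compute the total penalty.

£134,700

Accrued rate: 5% × 28 = 140%, capped at 20% → 20%
Failure-to-pay penalty: 20% of £553,400 = £110,680
Penalty before surcharge: £110,680 + £1,570 = £112,250
Administrative surcharge: 20% of £112,250 = £22,450
Total penalty: £112,250 + £22,450 = £134,700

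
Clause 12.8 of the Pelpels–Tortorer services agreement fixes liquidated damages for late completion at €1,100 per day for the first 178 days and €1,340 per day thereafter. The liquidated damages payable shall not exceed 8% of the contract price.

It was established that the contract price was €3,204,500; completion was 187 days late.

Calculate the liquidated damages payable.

First 178 days: 178 × €1,100 = €195,800
Remaining days: (187 − 178) × €1,340 = €12,060
Accrued per-day damages: €195,800 + €12,060 = €207,860
Cap: 8% of €3,204,500 = €256,360
Cap at €256,360: €207,860 is within the cap, no reduction.

€207,860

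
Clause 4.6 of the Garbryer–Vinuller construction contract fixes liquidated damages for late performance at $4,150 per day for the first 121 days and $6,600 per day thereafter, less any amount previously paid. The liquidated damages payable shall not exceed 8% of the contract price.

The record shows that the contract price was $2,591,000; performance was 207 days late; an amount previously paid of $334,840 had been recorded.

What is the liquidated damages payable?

First 121 days: 121 × $4,150 = $502,150
Remaining days: (207 − 121) × $6,600 = $567,600
Accrued per-day damages: $502,150 + $567,600 = $1,069,750
Less amount previously paid: $1,069,750 − $334,840 = $734,910
Cap: 8% of $2,591,000 = $207,280
Cap at $207,280: $734,910 exceeds the cap → $207,280

$207,280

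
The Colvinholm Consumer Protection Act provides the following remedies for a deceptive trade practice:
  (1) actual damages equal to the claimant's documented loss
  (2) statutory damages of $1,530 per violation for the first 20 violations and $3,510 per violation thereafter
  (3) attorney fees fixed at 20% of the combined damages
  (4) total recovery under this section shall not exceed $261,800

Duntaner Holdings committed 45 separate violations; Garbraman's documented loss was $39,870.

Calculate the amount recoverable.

$189,864

First 20 violations: 20 × $1,530 = $30,600
Remaining violations: (45 − 20) × $3,510 = $87,750
Statutory damages: $30,600 + $87,750 = $118,350
Combined damages: $39,870 + $118,350 = $158,220
Attorney fees: 20% of $158,220 = $31,644
Total before cap: $158,220 + $31,644 = $189,864
Cap at $261,800: $189,864 is within the cap, no reduction.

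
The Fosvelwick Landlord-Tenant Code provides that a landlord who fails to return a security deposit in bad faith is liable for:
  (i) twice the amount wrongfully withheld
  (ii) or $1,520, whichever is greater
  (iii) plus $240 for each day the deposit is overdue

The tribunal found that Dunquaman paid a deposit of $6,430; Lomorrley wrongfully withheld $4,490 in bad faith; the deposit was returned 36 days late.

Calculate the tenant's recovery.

Doubled: 2 × $4,490 = $8,980
Minimum $1,520: $8,980 meets the minimum, no increase.
Late-return penalty: 36 × $240 = $8,640
Damages plus late penalty: $8,980 + $8,640 = $17,620

$17,620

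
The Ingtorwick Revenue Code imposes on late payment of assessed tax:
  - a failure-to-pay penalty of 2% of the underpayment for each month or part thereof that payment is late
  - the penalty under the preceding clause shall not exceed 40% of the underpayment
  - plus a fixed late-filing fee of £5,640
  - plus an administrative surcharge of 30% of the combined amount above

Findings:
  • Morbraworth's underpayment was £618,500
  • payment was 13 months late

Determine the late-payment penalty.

Accrued rate: 2% × 13 = 26%, capped at 40% → 26%
Failure-to-pay penalty: 26% of £618,500 = £160,810
Penalty before surcharge: £160,810 + £5,640 = £166,450
Administrative surcharge: 30% of £166,450 = £49,935
Total penalty: £166,450 + £49,935 = £216,385

£216,385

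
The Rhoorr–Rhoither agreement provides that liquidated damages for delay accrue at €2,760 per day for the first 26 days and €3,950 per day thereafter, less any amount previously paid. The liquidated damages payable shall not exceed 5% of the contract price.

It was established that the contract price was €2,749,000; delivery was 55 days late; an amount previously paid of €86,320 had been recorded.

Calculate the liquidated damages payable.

First 26 days: 26 × €2,760 = €71,760
Remaining days: (55 − 26) × €3,950 = €114,550
Accrued per-day damages: €71,760 + €114,550 = €186,310
Less amount previously paid: €186,310 − €86,320 = €99,990
Cap: 5% of €2,749,000 = €137,450
Cap at €137,450: €99,990 is within the cap, no reduction.

€99,990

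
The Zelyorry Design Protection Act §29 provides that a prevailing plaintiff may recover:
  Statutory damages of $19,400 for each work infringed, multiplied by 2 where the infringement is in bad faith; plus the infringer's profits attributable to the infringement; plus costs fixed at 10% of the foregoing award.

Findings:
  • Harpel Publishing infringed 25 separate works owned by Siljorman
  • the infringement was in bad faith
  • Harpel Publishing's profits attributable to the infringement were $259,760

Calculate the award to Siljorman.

Statutory damages: 25 × $19,400 = $485,000
Doubled: 2 × $485,000 = $970,000
Combined award: $970,000 + $259,760 = $1,229,760
Costs: 10% of $1,229,760 = $122,976
Award plus costs: $1,229,760 + $122,976 = $1,352,736

$1,352,736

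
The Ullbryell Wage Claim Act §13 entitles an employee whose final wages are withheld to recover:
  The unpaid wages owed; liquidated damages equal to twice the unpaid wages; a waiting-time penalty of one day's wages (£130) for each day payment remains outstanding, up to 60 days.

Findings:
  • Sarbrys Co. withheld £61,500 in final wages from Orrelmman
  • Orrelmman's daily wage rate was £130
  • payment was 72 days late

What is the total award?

Total award: £192,300

Doubled: 2 × £61,500 = £123,000
Penalty days: min(72, 60) = 60
Waiting-time penalty: 60 × £130 = £7,800
Total award: £61,500 + £123,000 + £7,800 = £192,300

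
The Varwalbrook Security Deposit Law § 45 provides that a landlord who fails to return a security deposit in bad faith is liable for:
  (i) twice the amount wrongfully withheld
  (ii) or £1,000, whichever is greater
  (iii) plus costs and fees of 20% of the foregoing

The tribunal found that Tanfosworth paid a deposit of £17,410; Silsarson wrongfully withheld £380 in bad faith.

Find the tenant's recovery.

£1,200

Doubled: 2 × £380 = £760
Minimum £1,000: £760 is below the minimum → £1,000
Costs and fees: 20% of £1,000 = £200
Total recovery: £1,000 + £200 = £1,200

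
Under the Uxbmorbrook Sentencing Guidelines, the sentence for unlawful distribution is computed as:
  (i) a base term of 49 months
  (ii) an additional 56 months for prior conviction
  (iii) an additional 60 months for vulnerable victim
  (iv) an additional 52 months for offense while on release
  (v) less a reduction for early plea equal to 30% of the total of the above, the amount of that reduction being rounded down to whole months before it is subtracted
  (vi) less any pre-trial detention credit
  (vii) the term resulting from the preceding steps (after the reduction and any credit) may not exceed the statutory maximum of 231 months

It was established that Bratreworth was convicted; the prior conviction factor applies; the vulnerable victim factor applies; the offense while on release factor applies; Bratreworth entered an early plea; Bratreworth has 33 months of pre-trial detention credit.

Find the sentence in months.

Prior conviction enhancement: +56 months
Vulnerable victim enhancement: +60 months
Offense while on release enhancement: +52 months
Adjusted term: 49 months + 56 months + 60 months + 52 months = 217 months
Early plea reduction: 30% of 217 months = 65 months (rounded down)
After reduction: 217 − 65 = 152 months
Less pre-trial detention credit: 152 months − 33 months = 119 months
Cap at 231 months: 119 months is within the cap, no reduction.

Sentence: 119 months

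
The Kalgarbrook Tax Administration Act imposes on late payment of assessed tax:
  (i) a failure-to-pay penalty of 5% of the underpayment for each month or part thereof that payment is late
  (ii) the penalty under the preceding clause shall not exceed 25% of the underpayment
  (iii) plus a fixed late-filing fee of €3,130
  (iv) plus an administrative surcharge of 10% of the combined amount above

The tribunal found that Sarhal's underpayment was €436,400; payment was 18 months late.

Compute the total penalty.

Accrued rate: 5% × 18 = 90%, capped at 25% → 25%
Failure-to-pay penalty: 25% of €436,400 = €109,100
Penalty before surcharge: €109,100 + €3,130 = €112,230
Administrative surcharge: 10% of €112,230 = €11,223
Total penalty: €112,230 + €11,223 = €123,453

Penalty: €123,453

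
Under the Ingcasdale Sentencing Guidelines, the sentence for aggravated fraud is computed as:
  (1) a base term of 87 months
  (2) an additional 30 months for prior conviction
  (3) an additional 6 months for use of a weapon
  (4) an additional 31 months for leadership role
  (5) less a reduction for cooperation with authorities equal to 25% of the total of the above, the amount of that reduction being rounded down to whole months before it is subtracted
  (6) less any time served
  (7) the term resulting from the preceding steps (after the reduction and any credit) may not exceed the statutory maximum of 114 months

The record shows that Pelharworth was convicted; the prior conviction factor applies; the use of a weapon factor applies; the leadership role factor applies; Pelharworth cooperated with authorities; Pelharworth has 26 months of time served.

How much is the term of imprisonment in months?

Prior conviction enhancement: +30 months
Use of a weapon enhancement: +6 months
Leadership role enhancement: +31 months
Adjusted term: 87 months + 30 months + 6 months + 31 months = 154 months
Cooperation with authorities reduction: 25% of 154 months = 38 months (rounded down)
After reduction: 154 − 38 = 116 months
Less time served: 116 months − 26 months = 90 months
Cap at 114 months: 90 months is within the cap, no reduction.

90 months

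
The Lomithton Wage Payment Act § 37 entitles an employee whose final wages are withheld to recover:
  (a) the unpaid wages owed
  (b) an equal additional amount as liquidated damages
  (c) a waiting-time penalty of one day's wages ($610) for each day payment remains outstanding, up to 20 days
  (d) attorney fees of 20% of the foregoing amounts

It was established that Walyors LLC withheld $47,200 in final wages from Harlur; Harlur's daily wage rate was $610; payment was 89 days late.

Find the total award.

Liquidated damages (equal amount): $47,200
Penalty days: min(89, 20) = 20
Waiting-time penalty: 20 × $610 = $12,200
Subtotal: $47,200 + $47,200 + $12,200 = $106,600
Attorney fees: 20% of $106,600 = $21,320
Total award: $106,600 + $21,320 = $127,920

Total award: $127,920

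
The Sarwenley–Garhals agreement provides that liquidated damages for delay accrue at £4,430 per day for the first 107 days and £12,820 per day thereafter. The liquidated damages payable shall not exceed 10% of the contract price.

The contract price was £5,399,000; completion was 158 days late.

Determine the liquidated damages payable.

£539,900

First 107 days: 107 × £4,430 = £474,010
Remaining days: (158 − 107) × £12,820 = £653,820
Accrued per-day damages: £474,010 + £653,820 = £1,127,830
Cap: 10% of £5,399,000 = £539,900
Cap at £539,900: £1,127,830 exceeds the cap → £539,900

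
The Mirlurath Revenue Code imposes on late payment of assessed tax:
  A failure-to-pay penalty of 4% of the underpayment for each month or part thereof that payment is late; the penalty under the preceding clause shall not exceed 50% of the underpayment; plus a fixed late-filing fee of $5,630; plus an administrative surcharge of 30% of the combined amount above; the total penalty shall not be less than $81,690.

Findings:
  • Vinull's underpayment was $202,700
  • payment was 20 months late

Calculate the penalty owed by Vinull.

$139,074

Accrued rate: 4% × 20 = 80%, capped at 50% → 50%
Failure-to-pay penalty: 50% of $202,700 = $101,350
Penalty before surcharge: $101,350 + $5,630 = $106,980
Administrative surcharge: 30% of $106,980 = $32,094
Total penalty: $106,980 + $32,094 = $139,074
Minimum $81,690: $139,074 meets the minimum, no increase.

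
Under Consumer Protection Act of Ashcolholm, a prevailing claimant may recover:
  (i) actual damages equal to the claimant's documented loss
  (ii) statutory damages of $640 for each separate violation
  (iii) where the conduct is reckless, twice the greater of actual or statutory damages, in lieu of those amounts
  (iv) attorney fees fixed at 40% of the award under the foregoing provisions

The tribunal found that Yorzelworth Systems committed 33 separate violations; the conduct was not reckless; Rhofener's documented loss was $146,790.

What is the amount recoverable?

Total recovery: $235,074

Statutory damages: 33 × $640 = $21,120
Conduct not reckless: the in-lieu enhancement does not apply.
Actual plus statutory damages: $146,790 + $21,120 = $167,910
Attorney fees: 40% of $167,910 = $67,164
Total recovery: $167,910 + $67,164 = $235,074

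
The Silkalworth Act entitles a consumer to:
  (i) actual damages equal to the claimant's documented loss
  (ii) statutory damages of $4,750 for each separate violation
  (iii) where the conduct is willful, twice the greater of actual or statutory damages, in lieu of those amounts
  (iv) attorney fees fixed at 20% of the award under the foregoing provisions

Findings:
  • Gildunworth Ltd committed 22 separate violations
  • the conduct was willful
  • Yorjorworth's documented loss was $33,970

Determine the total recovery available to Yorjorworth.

Statutory damages: 22 × $4,750 = $104,500
Greater of actual damages ($33,970) or statutory damages ($104,500): $104,500
Doubled: 2 × $104,500 = $209,000
Attorney fees: 20% of $209,000 = $41,800
Total recovery: $209,000 + $41,800 = $250,800

$250,800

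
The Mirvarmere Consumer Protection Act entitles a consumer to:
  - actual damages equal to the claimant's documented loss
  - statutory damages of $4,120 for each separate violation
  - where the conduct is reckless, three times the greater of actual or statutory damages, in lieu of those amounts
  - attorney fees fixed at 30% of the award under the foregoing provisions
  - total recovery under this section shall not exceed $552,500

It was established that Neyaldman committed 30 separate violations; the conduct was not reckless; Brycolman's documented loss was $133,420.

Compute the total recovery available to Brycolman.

Statutory damages: 30 × $4,120 = $123,600
Conduct not reckless: the in-lieu enhancement does not apply.
Actual plus statutory damages: $133,420 + $123,600 = $257,020
Attorney fees: 30% of $257,020 = $77,106
Total before cap: $257,020 + $77,106 = $334,126
Cap at $552,500: $334,126 is within the cap, no reduction.

$334,126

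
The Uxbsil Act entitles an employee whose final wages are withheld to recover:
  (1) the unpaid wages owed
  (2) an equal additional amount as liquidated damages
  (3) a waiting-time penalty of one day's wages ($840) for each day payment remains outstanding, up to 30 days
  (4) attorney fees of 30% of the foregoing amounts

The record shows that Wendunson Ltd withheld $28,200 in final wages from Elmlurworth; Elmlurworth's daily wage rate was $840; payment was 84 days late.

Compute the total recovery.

Liquidated damages (equal amount): $28,200
Penalty days: min(84, 30) = 30
Waiting-time penalty: 30 × $840 = $25,200
Subtotal: $28,200 + $28,200 + $25,200 = $81,600
Attorney fees: 30% of $81,600 = $24,480
Total award: $81,600 + $24,480 = $106,080

$106,080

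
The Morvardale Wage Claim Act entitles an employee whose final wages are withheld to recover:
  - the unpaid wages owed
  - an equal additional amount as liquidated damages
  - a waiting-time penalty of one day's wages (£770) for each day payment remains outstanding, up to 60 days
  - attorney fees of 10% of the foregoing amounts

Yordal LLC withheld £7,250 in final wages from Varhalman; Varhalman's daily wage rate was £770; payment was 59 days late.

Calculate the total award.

Liquidated damages (equal amount): £7,250
Penalty days: min(59, 60) = 59
Waiting-time penalty: 59 × £770 = £45,430
Subtotal: £7,250 + £7,250 + £45,430 = £59,930
Attorney fees: 10% of £59,930 = £5,993
Total award: £59,930 + £5,993 = £65,923

£65,923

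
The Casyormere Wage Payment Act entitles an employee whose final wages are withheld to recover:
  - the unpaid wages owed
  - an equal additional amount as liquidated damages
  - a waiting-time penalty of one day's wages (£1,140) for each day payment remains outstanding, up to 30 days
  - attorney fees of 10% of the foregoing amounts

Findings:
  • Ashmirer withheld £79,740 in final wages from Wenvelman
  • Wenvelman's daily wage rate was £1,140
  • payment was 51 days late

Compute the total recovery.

£213,048

Liquidated damages (equal amount): £79,740
Penalty days: min(51, 30) = 30
Waiting-time penalty: 30 × £1,140 = £34,200
Subtotal: £79,740 + £79,740 + £34,200 = £193,680
Attorney fees: 10% of £193,680 = £19,368
Total award: £193,680 + £19,368 = £213,048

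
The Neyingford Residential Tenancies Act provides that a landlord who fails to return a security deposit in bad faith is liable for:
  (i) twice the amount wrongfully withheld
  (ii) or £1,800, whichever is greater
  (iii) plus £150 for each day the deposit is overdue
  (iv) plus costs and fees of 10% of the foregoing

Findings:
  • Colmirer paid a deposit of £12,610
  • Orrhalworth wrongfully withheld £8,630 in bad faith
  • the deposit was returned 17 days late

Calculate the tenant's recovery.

Doubled: 2 × £8,630 = £17,260
Minimum £1,800: £17,260 meets the minimum, no increase.
Late-return penalty: 17 × £150 = £2,550
Damages plus late penalty: £17,260 + £2,550 = £19,810
Costs and fees: 10% of £19,810 = £1,981
Total recovery: £19,810 + £1,981 = £21,791

£21,791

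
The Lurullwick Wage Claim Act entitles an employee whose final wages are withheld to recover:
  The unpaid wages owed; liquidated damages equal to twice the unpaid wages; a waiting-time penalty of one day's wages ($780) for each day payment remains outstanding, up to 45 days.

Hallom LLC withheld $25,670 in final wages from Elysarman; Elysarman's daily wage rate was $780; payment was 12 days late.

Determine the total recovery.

$86,370

Doubled: 2 × $25,670 = $51,340
Penalty days: min(12, 45) = 12
Waiting-time penalty: 12 × $780 = $9,360
Total award: $25,670 + $51,340 + $9,360 = $86,370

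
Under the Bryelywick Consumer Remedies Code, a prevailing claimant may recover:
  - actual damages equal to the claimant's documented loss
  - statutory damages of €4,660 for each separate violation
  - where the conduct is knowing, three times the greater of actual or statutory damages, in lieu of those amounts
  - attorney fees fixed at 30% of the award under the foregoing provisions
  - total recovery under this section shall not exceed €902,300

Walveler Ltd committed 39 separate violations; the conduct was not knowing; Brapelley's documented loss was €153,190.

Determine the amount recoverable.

Statutory damages: 39 × €4,660 = €181,740
Conduct not knowing: the in-lieu enhancement does not apply.
Actual plus statutory damages: €153,190 + €181,740 = €334,930
Attorney fees: 30% of €334,930 = €100,479
Total before cap: €334,930 + €100,479 = €435,409
Cap at €902,300: €435,409 is within the cap, no reduction.

€435,409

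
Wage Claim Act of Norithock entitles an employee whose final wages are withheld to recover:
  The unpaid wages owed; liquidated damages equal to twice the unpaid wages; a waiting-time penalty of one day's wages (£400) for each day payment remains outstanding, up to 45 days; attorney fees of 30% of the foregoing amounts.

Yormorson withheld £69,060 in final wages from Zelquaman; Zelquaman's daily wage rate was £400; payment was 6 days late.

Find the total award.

Total award: £272,454

Doubled: 2 × £69,060 = £138,120
Penalty days: min(6, 45) = 6
Waiting-time penalty: 6 × £400 = £2,400
Subtotal: £69,060 + £138,120 + £2,400 = £209,580
Attorney fees: 30% of £209,580 = £62,874
Total award: £209,580 + £62,874 = £272,454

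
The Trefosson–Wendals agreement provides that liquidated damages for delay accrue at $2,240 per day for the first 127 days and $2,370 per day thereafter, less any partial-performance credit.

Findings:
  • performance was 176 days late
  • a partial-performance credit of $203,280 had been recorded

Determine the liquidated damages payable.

First 127 days: 127 × $2,240 = $284,480
Remaining days: (176 − 127) × $2,370 = $116,130
Accrued per-day damages: $284,480 + $116,130 = $400,610
Less partial-performance credit: $400,610 − $203,280 = $197,330

$197,330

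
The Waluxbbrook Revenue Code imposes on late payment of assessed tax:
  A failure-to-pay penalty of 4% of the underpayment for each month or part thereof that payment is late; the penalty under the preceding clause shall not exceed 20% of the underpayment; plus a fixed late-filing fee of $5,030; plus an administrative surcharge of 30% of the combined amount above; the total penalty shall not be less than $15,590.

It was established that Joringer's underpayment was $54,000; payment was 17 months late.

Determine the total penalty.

Accrued rate: 4% × 17 = 68%, capped at 20% → 20%
Failure-to-pay penalty: 20% of $54,000 = $10,800
Penalty before surcharge: $10,800 + $5,030 = $15,830
Administrative surcharge: 30% of $15,830 = $4,749
Total penalty: $15,830 + $4,749 = $20,579
Minimum $15,590: $20,579 meets the minimum, no increase.

$20,579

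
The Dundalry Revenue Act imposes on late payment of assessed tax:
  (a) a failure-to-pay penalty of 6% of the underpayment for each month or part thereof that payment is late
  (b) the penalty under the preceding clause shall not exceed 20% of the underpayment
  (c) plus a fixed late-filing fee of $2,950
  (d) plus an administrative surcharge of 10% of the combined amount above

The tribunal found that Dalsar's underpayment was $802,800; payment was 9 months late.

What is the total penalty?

Penalty: $179,861

Accrued rate: 6% × 9 = 54%, capped at 20% → 20%
Failure-to-pay penalty: 20% of $802,800 = $160,560
Penalty before surcharge: $160,560 + $2,950 = $163,510
Administrative surcharge: 10% of $163,510 = $16,351
Total penalty: $163,510 + $16,351 = $179,861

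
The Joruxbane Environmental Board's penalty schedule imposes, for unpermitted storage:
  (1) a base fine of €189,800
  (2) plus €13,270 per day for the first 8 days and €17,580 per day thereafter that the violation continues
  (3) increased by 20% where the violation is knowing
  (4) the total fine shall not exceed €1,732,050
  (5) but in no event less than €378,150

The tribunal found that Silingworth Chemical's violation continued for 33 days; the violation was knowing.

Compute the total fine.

€882,552

First 8 days: 8 × €13,270 = €106,160
Remaining days: (33 − 8) × €17,580 = €439,500
Per-day component: €106,160 + €439,500 = €545,660
Base plus per-day: €189,800 + €545,660 = €735,460
Enhancement: 20% of €735,460 = €147,092
Enhanced fine: €735,460 + €147,092 = €882,552
Cap at €1,732,050: €882,552 is within the cap, no reduction.
Minimum €378,150: €882,552 meets the minimum, no increase.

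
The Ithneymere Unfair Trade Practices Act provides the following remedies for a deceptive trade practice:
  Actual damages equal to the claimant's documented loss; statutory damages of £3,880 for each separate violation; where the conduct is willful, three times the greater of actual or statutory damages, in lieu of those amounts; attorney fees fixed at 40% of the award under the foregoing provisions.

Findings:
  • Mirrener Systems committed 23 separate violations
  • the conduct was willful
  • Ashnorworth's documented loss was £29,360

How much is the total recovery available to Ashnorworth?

£374,808

Statutory damages: 23 × £3,880 = £89,240
Greater of actual damages (£29,360) or statutory damages (£89,240): £89,240
Trebled: 3 × £89,240 = £267,720
Attorney fees: 40% of £267,720 = £107,088
Total recovery: £267,720 + £107,088 = £374,808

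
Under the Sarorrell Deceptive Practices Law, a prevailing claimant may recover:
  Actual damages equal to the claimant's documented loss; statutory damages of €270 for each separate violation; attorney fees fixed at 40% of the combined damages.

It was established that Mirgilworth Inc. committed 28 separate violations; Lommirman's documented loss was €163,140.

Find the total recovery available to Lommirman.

Statutory damages: 28 × €270 = €7,560
Combined damages: €163,140 + €7,560 = €170,700
Attorney fees: 40% of €170,700 = €68,280
Total recovery: €170,700 + €68,280 = €238,980

€238,980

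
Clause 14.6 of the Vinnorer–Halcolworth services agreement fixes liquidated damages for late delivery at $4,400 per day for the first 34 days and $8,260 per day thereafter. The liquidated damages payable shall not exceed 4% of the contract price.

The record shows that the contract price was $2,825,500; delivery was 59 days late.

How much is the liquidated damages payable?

First 34 days: 34 × $4,400 = $149,600
Remaining days: (59 − 34) × $8,260 = $206,500
Accrued per-day damages: $149,600 + $206,500 = $356,100
Cap: 4% of $2,825,500 = $113,020
Cap at $113,020: $356,100 exceeds the cap → $113,020

$113,020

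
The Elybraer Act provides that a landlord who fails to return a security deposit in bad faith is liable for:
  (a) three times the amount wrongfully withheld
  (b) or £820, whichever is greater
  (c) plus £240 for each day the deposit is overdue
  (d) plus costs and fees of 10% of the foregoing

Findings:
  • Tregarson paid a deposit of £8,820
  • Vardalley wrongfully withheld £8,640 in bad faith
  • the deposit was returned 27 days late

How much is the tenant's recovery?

£35,640

Trebled: 3 × £8,640 = £25,920
Minimum £820: £25,920 meets the minimum, no increase.
Late-return penalty: 27 × £240 = £6,480
Damages plus late penalty: £25,920 + £6,480 = £32,400
Costs and fees: 10% of £32,400 = £3,240
Total recovery: £32,400 + £3,240 = £35,640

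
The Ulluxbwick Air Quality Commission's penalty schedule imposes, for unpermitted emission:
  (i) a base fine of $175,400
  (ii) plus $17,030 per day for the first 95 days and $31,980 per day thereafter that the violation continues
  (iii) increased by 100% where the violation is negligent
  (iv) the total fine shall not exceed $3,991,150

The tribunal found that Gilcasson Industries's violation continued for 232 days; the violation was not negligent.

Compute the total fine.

First 95 days: 95 × $17,030 = $1,617,850
Remaining days: (232 − 95) × $31,980 = $4,381,260
Per-day component: $1,617,850 + $4,381,260 = $5,999,110
Base plus per-day: $175,400 + $5,999,110 = $6,174,510
The violation was not negligent: no 100% increase.
Cap at $3,991,150: $6,174,510 exceeds the cap → $3,991,150

Civil penalty: $3,991,150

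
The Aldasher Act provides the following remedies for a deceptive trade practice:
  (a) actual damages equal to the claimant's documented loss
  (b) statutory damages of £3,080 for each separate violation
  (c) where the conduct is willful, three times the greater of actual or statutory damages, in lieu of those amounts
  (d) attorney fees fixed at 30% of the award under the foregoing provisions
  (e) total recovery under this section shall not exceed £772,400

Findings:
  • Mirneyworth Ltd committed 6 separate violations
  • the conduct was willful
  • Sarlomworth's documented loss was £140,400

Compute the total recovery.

Total recovery: £547,560

Statutory damages: 6 × £3,080 = £18,480
Greater of actual damages (£140,400) or statutory damages (£18,480): £140,400
Trebled: 3 × £140,400 = £421,200
Attorney fees: 30% of £421,200 = £126,360
Total before cap: £421,200 + £126,360 = £547,560
Cap at £772,400: £547,560 is within the cap, no reduction.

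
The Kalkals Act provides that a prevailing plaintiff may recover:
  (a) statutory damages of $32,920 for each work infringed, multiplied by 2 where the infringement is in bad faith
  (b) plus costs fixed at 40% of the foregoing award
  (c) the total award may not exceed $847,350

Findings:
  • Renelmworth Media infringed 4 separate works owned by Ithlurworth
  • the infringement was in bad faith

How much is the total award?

Statutory damages: 4 × $32,920 = $131,680
Doubled: 2 × $131,680 = $263,360
Costs: 40% of $263,360 = $105,344
Award plus costs: $263,360 + $105,344 = $368,704
Cap at $847,350: $368,704 is within the cap, no reduction.

$368,704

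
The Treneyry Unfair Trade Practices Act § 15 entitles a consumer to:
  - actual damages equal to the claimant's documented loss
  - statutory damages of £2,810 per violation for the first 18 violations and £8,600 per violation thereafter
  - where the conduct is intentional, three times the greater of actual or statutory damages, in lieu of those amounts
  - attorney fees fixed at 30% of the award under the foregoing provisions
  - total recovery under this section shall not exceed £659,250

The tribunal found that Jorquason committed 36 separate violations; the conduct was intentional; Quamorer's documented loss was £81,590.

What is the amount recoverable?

First 18 violations: 18 × £2,810 = £50,580
Remaining violations: (36 − 18) × £8,600 = £154,800
Statutory damages: £50,580 + £154,800 = £205,380
Greater of actual damages (£81,590) or statutory damages (£205,380): £205,380
Trebled: 3 × £205,380 = £616,140
Attorney fees: 30% of £616,140 = £184,842
Total before cap: £616,140 + £184,842 = £800,982
Cap at £659,250: £800,982 exceeds the cap → £659,250

£659,250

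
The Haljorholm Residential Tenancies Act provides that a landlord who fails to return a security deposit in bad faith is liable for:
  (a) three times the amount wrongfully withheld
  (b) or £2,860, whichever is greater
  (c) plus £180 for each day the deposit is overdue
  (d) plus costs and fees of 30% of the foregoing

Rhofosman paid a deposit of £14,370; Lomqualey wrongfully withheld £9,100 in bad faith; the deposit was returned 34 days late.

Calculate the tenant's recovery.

£43,446

Trebled: 3 × £9,100 = £27,300
Minimum £2,860: £27,300 meets the minimum, no increase.
Late-return penalty: 34 × £180 = £6,120
Damages plus late penalty: £27,300 + £6,120 = £33,420
Costs and fees: 30% of £33,420 = £10,026
Total recovery: £33,420 + £10,026 = £43,446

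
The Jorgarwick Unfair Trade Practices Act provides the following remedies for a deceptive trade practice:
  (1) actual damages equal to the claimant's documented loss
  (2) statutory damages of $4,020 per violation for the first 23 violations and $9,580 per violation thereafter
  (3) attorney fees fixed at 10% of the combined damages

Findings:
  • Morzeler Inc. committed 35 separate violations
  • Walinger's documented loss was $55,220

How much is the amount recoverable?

$288,904

First 23 violations: 23 × $4,020 = $92,460
Remaining violations: (35 − 23) × $9,580 = $114,960
Statutory damages: $92,460 + $114,960 = $207,420
Combined damages: $55,220 + $207,420 = $262,640
Attorney fees: 10% of $262,640 = $26,264
Total recovery: $262,640 + $26,264 = $288,904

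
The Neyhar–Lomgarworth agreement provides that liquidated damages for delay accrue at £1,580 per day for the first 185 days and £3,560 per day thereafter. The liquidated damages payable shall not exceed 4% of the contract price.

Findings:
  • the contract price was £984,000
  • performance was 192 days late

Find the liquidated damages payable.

First 185 days: 185 × £1,580 = £292,300
Remaining days: (192 − 185) × £3,560 = £24,920
Accrued per-day damages: £292,300 + £24,920 = £317,220
Cap: 4% of £984,000 = £39,360
Cap at £39,360: £317,220 exceeds the cap → £39,360

Liquidated damages: £39,360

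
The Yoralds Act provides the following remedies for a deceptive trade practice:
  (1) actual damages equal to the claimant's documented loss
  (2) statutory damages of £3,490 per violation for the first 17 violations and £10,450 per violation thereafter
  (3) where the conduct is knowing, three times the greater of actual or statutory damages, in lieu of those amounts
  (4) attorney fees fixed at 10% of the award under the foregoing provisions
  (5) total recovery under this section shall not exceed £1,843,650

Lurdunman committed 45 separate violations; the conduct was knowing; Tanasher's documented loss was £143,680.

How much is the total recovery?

£1,161,369

First 17 violations: 17 × £3,490 = £59,330
Remaining violations: (45 − 17) × £10,450 = £292,600
Statutory damages: £59,330 + £292,600 = £351,930
Greater of actual damages (£143,680) or statutory damages (£351,930): £351,930
Trebled: 3 × £351,930 = £1,055,790
Attorney fees: 10% of £1,055,790 = £105,579
Total before cap: £1,055,790 + £105,579 = £1,161,369
Cap at £1,843,650: £1,161,369 is within the cap, no reduction.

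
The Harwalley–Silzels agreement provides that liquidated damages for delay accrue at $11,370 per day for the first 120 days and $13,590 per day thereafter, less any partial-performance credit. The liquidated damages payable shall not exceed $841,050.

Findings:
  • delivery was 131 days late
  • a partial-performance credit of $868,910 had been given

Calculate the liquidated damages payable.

$644,980

First 120 days: 120 × $11,370 = $1,364,400
Remaining days: (131 − 120) × $13,590 = $149,490
Accrued per-day damages: $1,364,400 + $149,490 = $1,513,890
Less partial-performance credit: $1,513,890 − $868,910 = $644,980
Cap at $841,050: $644,980 is within the cap, no reduction.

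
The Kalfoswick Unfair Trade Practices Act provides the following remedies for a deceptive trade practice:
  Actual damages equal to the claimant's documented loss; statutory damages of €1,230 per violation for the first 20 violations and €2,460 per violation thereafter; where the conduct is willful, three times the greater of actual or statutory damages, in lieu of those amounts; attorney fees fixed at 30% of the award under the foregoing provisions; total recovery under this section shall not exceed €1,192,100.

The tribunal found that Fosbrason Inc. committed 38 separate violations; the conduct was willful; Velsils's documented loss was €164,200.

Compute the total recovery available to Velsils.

Total recovery: €640,380

First 20 violations: 20 × €1,230 = €24,600
Remaining violations: (38 − 20) × €2,460 = €44,280
Statutory damages: €24,600 + €44,280 = €68,880
Greater of actual damages (€164,200) or statutory damages (€68,880): €164,200
Trebled: 3 × €164,200 = €492,600
Attorney fees: 30% of €492,600 = €147,780
Total before cap: €492,600 + €147,780 = €640,380
Cap at €1,192,100: €640,380 is within the cap, no reduction.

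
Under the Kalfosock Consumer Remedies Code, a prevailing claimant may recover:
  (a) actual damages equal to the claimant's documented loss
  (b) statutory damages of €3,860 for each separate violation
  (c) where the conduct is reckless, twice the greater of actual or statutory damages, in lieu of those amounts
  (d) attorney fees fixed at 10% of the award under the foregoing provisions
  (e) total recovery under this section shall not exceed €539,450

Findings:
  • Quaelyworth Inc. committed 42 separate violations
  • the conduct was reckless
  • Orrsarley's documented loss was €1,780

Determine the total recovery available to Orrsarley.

Statutory damages: 42 × €3,860 = €162,120
Greater of actual damages (€1,780) or statutory damages (€162,120): €162,120
Doubled: 2 × €162,120 = €324,240
Attorney fees: 10% of €324,240 = €32,424
Total before cap: €324,240 + €32,424 = €356,664
Cap at €539,450: €356,664 is within the cap, no reduction.

Total recovery: €356,664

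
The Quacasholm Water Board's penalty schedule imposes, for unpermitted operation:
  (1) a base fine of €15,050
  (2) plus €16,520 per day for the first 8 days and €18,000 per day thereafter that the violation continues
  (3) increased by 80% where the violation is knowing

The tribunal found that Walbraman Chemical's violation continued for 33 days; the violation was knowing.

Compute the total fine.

€1,074,978

First 8 days: 8 × €16,520 = €132,160
Remaining days: (33 − 8) × €18,000 = €450,000
Per-day component: €132,160 + €450,000 = €582,160
Base plus per-day: €15,050 + €582,160 = €597,210
Enhancement: 80% of €597,210 = €477,768
Enhanced fine: €597,210 + €477,768 = €1,074,978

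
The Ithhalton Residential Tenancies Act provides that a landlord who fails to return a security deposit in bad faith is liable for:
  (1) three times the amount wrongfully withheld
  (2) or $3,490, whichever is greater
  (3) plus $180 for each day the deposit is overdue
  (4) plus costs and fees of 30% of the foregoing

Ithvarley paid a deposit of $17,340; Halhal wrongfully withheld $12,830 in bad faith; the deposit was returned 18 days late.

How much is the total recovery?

Trebled: 3 × $12,830 = $38,490
Minimum $3,490: $38,490 meets the minimum, no increase.
Late-return penalty: 18 × $180 = $3,240
Damages plus late penalty: $38,490 + $3,240 = $41,730
Costs and fees: 30% of $41,730 = $12,519
Total recovery: $41,730 + $12,519 = $54,249

$54,249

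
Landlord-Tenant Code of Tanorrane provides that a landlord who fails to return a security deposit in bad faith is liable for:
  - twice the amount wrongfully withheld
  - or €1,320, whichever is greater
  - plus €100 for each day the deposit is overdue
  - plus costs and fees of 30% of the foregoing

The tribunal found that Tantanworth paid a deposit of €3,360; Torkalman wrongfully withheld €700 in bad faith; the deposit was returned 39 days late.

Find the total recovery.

€6,890

Doubled: 2 × €700 = €1,400
Minimum €1,320: €1,400 meets the minimum, no increase.
Late-return penalty: 39 × €100 = €3,900
Damages plus late penalty: €1,400 + €3,900 = €5,300
Costs and fees: 30% of €5,300 = €1,590
Total recovery: €5,300 + €1,590 = €6,890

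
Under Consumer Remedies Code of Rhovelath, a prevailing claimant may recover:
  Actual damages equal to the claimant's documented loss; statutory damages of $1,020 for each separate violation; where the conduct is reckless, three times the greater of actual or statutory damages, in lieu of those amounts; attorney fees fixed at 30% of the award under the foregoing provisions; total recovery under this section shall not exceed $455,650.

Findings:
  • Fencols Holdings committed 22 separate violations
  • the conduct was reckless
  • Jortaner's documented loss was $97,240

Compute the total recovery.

Statutory damages: 22 × $1,020 = $22,440
Greater of actual damages ($97,240) or statutory damages ($22,440): $97,240
Trebled: 3 × $97,240 = $291,720
Attorney fees: 30% of $291,720 = $87,516
Total before cap: $291,720 + $87,516 = $379,236
Cap at $455,650: $379,236 is within the cap, no reduction.

$379,236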